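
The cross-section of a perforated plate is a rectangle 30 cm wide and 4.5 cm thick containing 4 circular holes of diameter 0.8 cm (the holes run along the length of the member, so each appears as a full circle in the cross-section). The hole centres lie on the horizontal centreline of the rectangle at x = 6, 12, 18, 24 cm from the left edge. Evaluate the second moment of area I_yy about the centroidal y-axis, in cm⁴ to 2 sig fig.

I_yy ≈ 1.0 × 10⁴ cm⁴

Break the section into simple shapes (no overlaps), measuring from the bottom-left corner of the bounding box.
Plate: 30 × 4.5, A = 135 cm², x = 15 cm, Ī = 10 125 cm⁴.
Hole 1 (subtracted): ⌀0.8, A = 0.5027 cm², x = 6 cm, Ī = 0.02011 cm⁴.
Hole 2 (subtracted): ⌀0.8, A = 0.5027 cm², x = 12 cm, Ī = 0.02011 cm⁴.
Hole 3 (subtracted): ⌀0.8, A = 0.5027 cm², x = 18 cm, Ī = 0.02011 cm⁴.
Hole 4 (subtracted): ⌀0.8, A = 0.5027 cm², x = 24 cm, Ī = 0.02011 cm⁴.
By symmetry the centroid is at mid-width, x̄ = 15 cm.
Transfer each piece to the centroidal y-axis using Ī + A·d² with d = x − 15:
  plate: d = 0 cm → contributes +10 125 cm⁴
  hole 1: d = -9 cm → contributes −40.74 cm⁴
  hole 2: d = -3 cm → contributes −4.544 cm⁴
  hole 3: d = 3 cm → contributes −4.544 cm⁴
  hole 4: d = 9 cm → contributes −40.74 cm⁴
Total I = 10 034 cm⁴.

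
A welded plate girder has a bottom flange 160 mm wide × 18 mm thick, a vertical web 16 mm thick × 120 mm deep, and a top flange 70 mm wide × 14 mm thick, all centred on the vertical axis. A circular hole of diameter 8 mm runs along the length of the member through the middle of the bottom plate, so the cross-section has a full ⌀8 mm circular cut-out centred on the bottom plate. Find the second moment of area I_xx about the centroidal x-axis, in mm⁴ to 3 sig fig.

Break the section into simple shapes (no overlaps), measuring from the bottom-left corner of the bounding box.
Bottom plate: 160 × 18, A = 2 880 mm², y = 9 mm, Ī = 77 760 mm⁴.
Web plate: 16 × 120, A = 1 920 mm², y = 78 mm, Ī = 2 304 000 mm⁴.
Top plate: 70 × 14, A = 980 mm², y = 145 mm, Ī = 16 007 mm⁴.
Hole (subtracted): ⌀8, A = 50.265 mm², y = 9 mm, Ī = 201.06 mm⁴.
Centroid: ȳ = ΣA·y / ΣA = 55.383 mm.
Transfer each piece to the centroidal x-axis using Ī + A·d² with d = y − 55.383:
  bottom plate: d = -46.383 mm → contributes +6 273 636 mm⁴
  web plate: d = 22.617 mm → contributes +3 286 170 mm⁴
  top plate: d = 89.617 mm → contributes +7 886 659 mm⁴
  hole: d = -46.383 mm → contributes −108 339 mm⁴
Total I = 17 338 125 mm⁴.

I_xx ≈ 1.73 × 10⁷ mm⁴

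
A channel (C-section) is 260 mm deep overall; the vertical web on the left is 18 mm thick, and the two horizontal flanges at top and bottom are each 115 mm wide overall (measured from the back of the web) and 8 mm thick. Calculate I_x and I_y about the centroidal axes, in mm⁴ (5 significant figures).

Treat the section as a set of non-overlapping primitives; coordinates are from the bounding-box lower-left.
Web: 18 × 260, A = 4 680 mm², y = 130 mm, Ī = 26 364 000 mm⁴.
Top flange (beyond web): 97 × 8, A = 776 mm², y = 256 mm, Ī = 4138.667 mm⁴.
Bottom flange (beyond web): 97 × 8, A = 776 mm², y = 4 mm, Ī = 4138.667 mm⁴.
By symmetry the centroid is at mid-height, ȳ = 130 mm.
Transfer each piece to the centroidal x-axis using Ī + A·d² with d = y − 130:
  web: d = 0 mm → contributes +26 364 000 mm⁴
  top flange (beyond web): d = 126 mm → contributes +12 323 915 mm⁴
  bottom flange (beyond web): d = -126 mm → contributes +12 323 915 mm⁴
Total I = 51 011 829 mm⁴.
For the y-axis: x̄ = 23.31964 mm.
Repeating about the centroidal y-axis gives I_y = 5 196 673 mm⁴.

I_x ≈ 5.1012 × 10⁷ mm⁴, I_y ≈ 5.1967 × 10⁶ mm⁴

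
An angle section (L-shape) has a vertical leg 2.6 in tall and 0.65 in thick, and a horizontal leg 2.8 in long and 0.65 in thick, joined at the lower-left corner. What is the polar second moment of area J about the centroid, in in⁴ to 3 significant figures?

Treat the section as a set of non-overlapping primitives; coordinates are from the bounding-box lower-left.
Vertical leg: 0.65 × 2.6, A = 1.69 in², y = 1.3 in, Ī = 0.95203 in⁴.
Horizontal leg (remainder): 2.15 × 0.65, A = 1.3975 in², y = 0.325 in, Ī = 0.049204 in⁴.
Centroid: ȳ = ΣA·y / ΣA = 0.85868 in.
Transfer each piece to the centroidal x-axis using Ī + A·d² with d = y − 0.85868:
  vertical leg: d = 0.44132 in → contributes +1.2812 in⁴
  horizontal leg (remainder): d = -0.53368 in → contributes +0.44724 in⁴
Total I = 1.7284 in⁴.
For the y-axis: x̄ = 0.95868 in.
Repeating about the centroidal y-axis gives I_y = 2.0971 in⁴.
Polar second moment: J = I_x + I_y = 3.8255 in⁴.

J ≈ 3.83 in⁴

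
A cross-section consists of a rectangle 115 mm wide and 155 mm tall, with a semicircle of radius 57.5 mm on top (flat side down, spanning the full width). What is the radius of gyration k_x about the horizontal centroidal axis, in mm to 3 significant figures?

Decompose the section into non-overlapping parts with the origin at the bottom-left of its bounding rectangle.
Rectangular body: 115 × 155, A = 17 825 mm², y = 77.5 mm, Ī = 35 687 135 mm⁴.
Semicircular cap: semicircle r = 57.5, A = 5193.4 mm², y = 179.4 mm, Ī = 1 199 785 mm⁴.
Centroid: ȳ = ΣA·y / ΣA = 100.49 mm.
Transfer each piece to the horizontal centroidal axis using Ī + A·d² with d = y − 100.49:
  rectangular body: d = -22.992 mm → contributes +45 109 699 mm⁴
  semicircular cap: d = 78.912 mm → contributes +33 540 012 mm⁴
Total I = 78 649 712 mm⁴.
Radius of gyration: k = √(I/A) = √(78 649 712 / 23 018) = 58.454 mm.

k_x ≈ 58.5 mm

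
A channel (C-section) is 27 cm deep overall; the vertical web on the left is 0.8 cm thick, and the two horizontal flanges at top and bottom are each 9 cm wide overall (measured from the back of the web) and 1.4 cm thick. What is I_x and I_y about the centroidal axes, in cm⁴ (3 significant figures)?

I_x ≈ 5080 cm⁴, I_y ≈ 355 cm⁴

Split into non-overlapping primitives; take the origin at the lower-left of the bounding box.
Web: 0.8 × 27, A = 21.6 cm², y = 13.5 cm, Ī = 1312.2 cm⁴.
Top flange (beyond web): 8.2 × 1.4, A = 11.48 cm², y = 26.3 cm, Ī = 1.8751 cm⁴.
Bottom flange (beyond web): 8.2 × 1.4, A = 11.48 cm², y = 0.7 cm, Ī = 1.8751 cm⁴.
By symmetry the centroid is at mid-height, ȳ = 13.5 cm.
Transfer each piece to the centroidal x-axis using Ī + A·d² with d = y − 13.5:
  web: d = 0 cm → contributes +1312.2 cm⁴
  top flange (beyond web): d = 12.8 cm → contributes +1882.8 cm⁴
  bottom flange (beyond web): d = -12.8 cm → contributes +1882.8 cm⁴
Total I = 5077.7 cm⁴.
For the y-axis: x̄ = 2.7187 cm.
Repeating about the centroidal y-axis gives I_y = 355.18 cm⁴.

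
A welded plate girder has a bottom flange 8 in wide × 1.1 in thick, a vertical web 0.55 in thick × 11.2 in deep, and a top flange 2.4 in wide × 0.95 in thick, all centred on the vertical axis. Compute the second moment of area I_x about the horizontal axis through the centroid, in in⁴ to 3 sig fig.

Treat the section as a set of non-overlapping primitives; coordinates are from the bounding-box lower-left.
Bottom plate: 8 × 1.1, A = 8.8 in², y = 0.55 in, Ī = 0.88733 in⁴.
Web plate: 0.55 × 11.2, A = 6.16 in², y = 6.7 in, Ī = 64.393 in⁴.
Top plate: 2.4 × 0.95, A = 2.28 in², y = 12.775 in, Ī = 0.17148 in⁴.
Centroid: ȳ = ΣA·y / ΣA = 4.3642 in.
Transfer each piece to the horizontal axis through the centroid using Ī + A·d² with d = y − 4.3642:
  bottom plate: d = -3.8142 in → contributes +128.91 in⁴
  web plate: d = 2.3358 in → contributes +98.001 in⁴
  top plate: d = 8.4108 in → contributes +161.46 in⁴
Total I = 388.37 in⁴.

I_x ≈ 388 in⁴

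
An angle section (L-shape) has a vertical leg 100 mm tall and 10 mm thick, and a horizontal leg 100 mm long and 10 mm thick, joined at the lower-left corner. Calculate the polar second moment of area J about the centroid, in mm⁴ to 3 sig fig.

J ≈ 3.60 × 10⁶ mm⁴

Treat the section as a set of non-overlapping primitives; coordinates are from the bounding-box lower-left.
Vertical leg: 10 × 100, A = 1 000 mm², y = 50 mm, Ī = 833 333 mm⁴.
Horizontal leg (remainder): 90 × 10, A = 900 mm², y = 5 mm, Ī = 7 500 mm⁴.
Centroid: ȳ = ΣA·y / ΣA = 28.684 mm.
Transfer each piece to the centroidal x-axis using Ī + A·d² with d = y − 28.684:
  vertical leg: d = 21.316 mm → contributes +1 287 696 mm⁴
  horizontal leg (remainder): d = -23.684 mm → contributes +512 348 mm⁴
Total I = 1 800 044 mm⁴.
For the y-axis: x̄ = 28.684 mm.
Repeating about the centroidal y-axis gives I_y = 1 800 044 mm⁴.
Polar second moment: J = I_x + I_y = 3 600 088 mm⁴.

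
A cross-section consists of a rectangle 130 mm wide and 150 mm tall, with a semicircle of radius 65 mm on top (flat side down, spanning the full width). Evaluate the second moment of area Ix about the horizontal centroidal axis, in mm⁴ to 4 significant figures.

Break the section into simple shapes (no overlaps), measuring from the bottom-left corner of the bounding box.
Rectangular body: 130 × 150, A = 19 500 mm², y = 75 mm, Ī = 36 562 500 mm⁴.
Semicircular cap: semicircle r = 65, A = 6636.61 mm², y = 177.587 mm, Ī = 1 959 230 mm⁴.
Centroid: ȳ = ΣA·y / ΣA = 101.049 mm.
Transfer each piece to the horizontal centroidal axis using Ī + A·d² with d = y − 101.049:
  rectangular body: d = -26.0489 mm → contributes +49 794 106 mm⁴
  semicircular cap: d = 76.538 mm → contributes +40 836 933 mm⁴
Total I = 90 631 040 mm⁴.

Ix ≈ 9.063 × 10⁷ mm⁴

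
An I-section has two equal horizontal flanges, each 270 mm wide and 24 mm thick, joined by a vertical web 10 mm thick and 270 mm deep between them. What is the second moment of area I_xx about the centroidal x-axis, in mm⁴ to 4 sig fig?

Split into non-overlapping primitives; take the origin at the lower-left of the bounding box.
Bottom flange: 270 × 24, A = 6 480 mm², y = 12 mm, Ī = 311 040 mm⁴.
Web: 10 × 270, A = 2 700 mm², y = 159 mm, Ī = 16 402 500 mm⁴.
Top flange: 270 × 24, A = 6 480 mm², y = 306 mm, Ī = 311 040 mm⁴.
By symmetry the centroid is at mid-height, ȳ = 159 mm.
Transfer each piece to the centroidal x-axis using Ī + A·d² with d = y − 159:
  bottom flange: d = -147 mm → contributes +140 337 360 mm⁴
  web: d = 0 mm → contributes +16 402 500 mm⁴
  top flange: d = 147 mm → contributes +140 337 360 mm⁴
Total I = 297 077 220 mm⁴.

I_xx ≈ 2.971 × 10⁸ mm⁴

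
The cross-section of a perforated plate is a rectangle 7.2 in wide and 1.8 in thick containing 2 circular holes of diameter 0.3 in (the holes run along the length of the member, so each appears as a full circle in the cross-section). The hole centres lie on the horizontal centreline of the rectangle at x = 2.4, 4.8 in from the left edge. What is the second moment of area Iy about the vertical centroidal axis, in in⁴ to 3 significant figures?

Break the section into simple shapes (no overlaps), measuring from the bottom-left corner of the bounding box.
Plate: 7.2 × 1.8, A = 12.96 in², x = 3.6 in, Ī = 55.987 in⁴.
Hole 1 (subtracted): ⌀0.3, A = 0.070686 in², x = 2.4 in, Ī = 0.00039761 in⁴.
Hole 2 (subtracted): ⌀0.3, A = 0.070686 in², x = 4.8 in, Ī = 0.00039761 in⁴.
By symmetry the centroid is at mid-width, x̄ = 3.6 in.
Transfer each piece to the vertical centroidal axis using Ī + A·d² with d = x − 3.6:
  plate: d = 0 in → contributes +55.987 in⁴
  hole 1: d = -1.2 in → contributes −0.10219 in⁴
  hole 2: d = 1.2 in → contributes −0.10219 in⁴
Total I = 55.783 in⁴.

Iy ≈ 55.8 in⁴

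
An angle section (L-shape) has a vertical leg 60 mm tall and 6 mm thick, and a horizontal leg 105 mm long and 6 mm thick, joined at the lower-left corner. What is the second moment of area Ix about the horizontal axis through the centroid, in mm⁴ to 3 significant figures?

Decompose the section into non-overlapping parts with the origin at the bottom-left of its bounding rectangle.
Vertical leg: 6 × 60, A = 360 mm², y = 30 mm, Ī = 108 000 mm⁴.
Horizontal leg (remainder): 99 × 6, A = 594 mm², y = 3 mm, Ī = 1 782 mm⁴.
Centroid: ȳ = ΣA·y / ΣA = 13.189 mm.
Transfer each piece to the horizontal axis through the centroid using Ī + A·d² with d = y − 13.189:
  vertical leg: d = 16.811 mm → contributes +209 743 mm⁴
  horizontal leg (remainder): d = -10.189 mm → contributes +63 445 mm⁴
Total I = 273 188 mm⁴.

Ix ≈ 2.73 × 10⁵ mm⁴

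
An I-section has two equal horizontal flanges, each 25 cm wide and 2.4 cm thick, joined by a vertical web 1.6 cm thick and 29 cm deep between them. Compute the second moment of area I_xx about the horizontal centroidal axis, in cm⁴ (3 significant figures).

Decompose the section into non-overlapping parts with the origin at the bottom-left of its bounding rectangle.
Bottom flange: 25 × 2.4, A = 60 cm², y = 1.2 cm, Ī = 28.8 cm⁴.
Web: 1.6 × 29, A = 46.4 cm², y = 16.9 cm, Ī = 3251.9 cm⁴.
Top flange: 25 × 2.4, A = 60 cm², y = 32.6 cm, Ī = 28.8 cm⁴.
By symmetry the centroid is at mid-height, ȳ = 16.9 cm.
Transfer each piece to the horizontal centroidal axis using Ī + A·d² with d = y − 16.9:
  bottom flange: d = -15.7 cm → contributes +14 818 cm⁴
  web: d = 0 cm → contributes +3251.9 cm⁴
  top flange: d = 15.7 cm → contributes +14 818 cm⁴
Total I = 32 888 cm⁴.

I_xx ≈ 3.29 × 10⁴ cm⁴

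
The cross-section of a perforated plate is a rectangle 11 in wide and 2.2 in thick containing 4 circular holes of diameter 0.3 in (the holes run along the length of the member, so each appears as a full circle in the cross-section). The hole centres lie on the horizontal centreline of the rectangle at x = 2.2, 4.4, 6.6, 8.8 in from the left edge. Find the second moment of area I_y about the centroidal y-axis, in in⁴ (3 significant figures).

Decompose the section into non-overlapping parts with the origin at the bottom-left of its bounding rectangle.
Plate: 11 × 2.2, A = 24.2 in², x = 5.5 in, Ī = 244.02 in⁴.
Hole 1 (subtracted): ⌀0.3, A = 0.070686 in², x = 2.2 in, Ī = 0.00039761 in⁴.
Hole 2 (subtracted): ⌀0.3, A = 0.070686 in², x = 4.4 in, Ī = 0.00039761 in⁴.
Hole 3 (subtracted): ⌀0.3, A = 0.070686 in², x = 6.6 in, Ī = 0.00039761 in⁴.
Hole 4 (subtracted): ⌀0.3, A = 0.070686 in², x = 8.8 in, Ī = 0.00039761 in⁴.
By symmetry the centroid is at mid-width, x̄ = 5.5 in.
Transfer each piece to the centroidal y-axis using Ī + A·d² with d = x − 5.5:
  plate: d = 0 in → contributes +244.02 in⁴
  hole 1: d = -3.3 in → contributes −0.77017 in⁴
  hole 2: d = -1.1 in → contributes −0.085927 in⁴
  hole 3: d = 1.1 in → contributes −0.085927 in⁴
  hole 4: d = 3.3 in → contributes −0.77017 in⁴
Total I = 242.3 in⁴.

I_y ≈ 242 in⁴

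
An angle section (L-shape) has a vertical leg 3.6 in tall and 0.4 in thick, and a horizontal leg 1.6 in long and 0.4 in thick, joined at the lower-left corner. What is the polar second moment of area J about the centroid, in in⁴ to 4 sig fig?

Decompose the section into non-overlapping parts with the origin at the bottom-left of its bounding rectangle.
Vertical leg: 0.4 × 3.6, A = 1.44 in², y = 1.8 in, Ī = 1.5552 in⁴.
Horizontal leg (remainder): 1.2 × 0.4, A = 0.48 in², y = 0.2 in, Ī = 0.0064 in⁴.
Centroid: ȳ = ΣA·y / ΣA = 1.4 in.
Transfer each piece to the centroidal x-axis using Ī + A·d² with d = y − 1.4:
  vertical leg: d = 0.4 in → contributes +1.7856 in⁴
  horizontal leg (remainder): d = -1.2 in → contributes +0.6976 in⁴
Total I = 2.4832 in⁴.
For the y-axis: x̄ = 0.4 in.
Repeating about the centroidal y-axis gives I_y = 0.3072 in⁴.
Polar second moment: J = I_x + I_y = 2.7904 in⁴.

J ≈ 2.790 in⁴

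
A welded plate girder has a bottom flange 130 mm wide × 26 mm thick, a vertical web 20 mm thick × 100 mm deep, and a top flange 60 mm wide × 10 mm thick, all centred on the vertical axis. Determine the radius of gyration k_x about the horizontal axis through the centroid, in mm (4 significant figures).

Break the section into simple shapes (no overlaps), measuring from the bottom-left corner of the bounding box.
Bottom plate: 130 × 26, A = 3 380 mm², y = 13 mm, Ī = 190 407 mm⁴.
Web plate: 20 × 100, A = 2 000 mm², y = 76 mm, Ī = 1 666 667 mm⁴.
Top plate: 60 × 10, A = 600 mm², y = 131 mm, Ī = 5 000 mm⁴.
Centroid: ȳ = ΣA·y / ΣA = 45.9097 mm.
Transfer each piece to the horizontal axis through the centroid using Ī + A·d² with d = y − 45.9097:
  bottom plate: d = -32.9097 mm → contributes +3 851 110 mm⁴
  web plate: d = 30.0903 mm → contributes +3 477 519 mm⁴
  top plate: d = 85.0903 mm → contributes +4 349 216 mm⁴
Total I = 11 677 845 mm⁴.
Radius of gyration: k = √(I/A) = √(11 677 845 / 5 980) = 44.1907 mm.

k_x ≈ 44.19 mm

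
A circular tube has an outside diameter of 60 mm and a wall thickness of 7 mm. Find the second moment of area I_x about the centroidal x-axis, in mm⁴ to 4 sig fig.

I_x ≈ 4.164 × 10⁵ mm⁴

Break the section into simple shapes (no overlaps), measuring from the bottom-left corner of the bounding box.
Outer circle: ⌀60, A = 2827.43 mm², y = 30 mm, Ī = 636 173 mm⁴.
Bore (subtracted): ⌀46, A = 1661.9 mm², y = 30 mm, Ī = 219 787 mm⁴.
By symmetry the centroid is at mid-height, ȳ = 30 mm.
All pieces are centred on the centroidal x-axis, so I = ΣĪ (holes subtracted) = 416 386 mm⁴.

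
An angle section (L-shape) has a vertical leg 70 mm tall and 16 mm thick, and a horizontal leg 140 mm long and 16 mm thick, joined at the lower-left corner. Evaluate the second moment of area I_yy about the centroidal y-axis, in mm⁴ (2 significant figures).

Treat the section as a set of non-overlapping primitives; coordinates are from the bounding-box lower-left.
Vertical leg: 16 × 70, A = 1 120 mm², x = 8 mm, Ī = 23 893 mm⁴.
Horizontal leg (remainder): 124 × 16, A = 1 984 mm², x = 78 mm, Ī = 2 542 165 mm⁴.
Centroid: x̄ = ΣA·x / ΣA = 52.74 mm.
Transfer each piece to the centroidal y-axis using Ī + A·d² with d = x − 52.74:
  vertical leg: d = -44.74 mm → contributes +2 265 988 mm⁴
  horizontal leg (remainder): d = 25.26 mm → contributes +3 807 864 mm⁴
Total I = 6 073 852 mm⁴.

I_yy ≈ 6.1 × 10⁶ mm⁴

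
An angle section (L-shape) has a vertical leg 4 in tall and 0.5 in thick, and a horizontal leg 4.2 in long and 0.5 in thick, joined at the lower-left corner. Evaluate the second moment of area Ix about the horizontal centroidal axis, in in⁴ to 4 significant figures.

Split into non-overlapping primitives; take the origin at the lower-left of the bounding box.
Vertical leg: 0.5 × 4, A = 2 in², y = 2 in, Ī = 2.66667 in⁴.
Horizontal leg (remainder): 3.7 × 0.5, A = 1.85 in², y = 0.25 in, Ī = 0.0385417 in⁴.
Centroid: ȳ = ΣA·y / ΣA = 1.15909 in.
Transfer each piece to the horizontal centroidal axis using Ī + A·d² with d = y − 1.15909:
  vertical leg: d = 0.840909 in → contributes +4.08092 in⁴
  horizontal leg (remainder): d = -0.909091 in → contributes +1.56747 in⁴
Total I = 5.64839 in⁴.

Ix ≈ 5.648 in⁴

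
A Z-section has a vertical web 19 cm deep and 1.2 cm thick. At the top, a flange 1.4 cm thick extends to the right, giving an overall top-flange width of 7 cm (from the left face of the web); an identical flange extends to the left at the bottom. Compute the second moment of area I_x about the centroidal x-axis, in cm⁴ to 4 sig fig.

Break the section into simple shapes (no overlaps), measuring from the bottom-left corner of the bounding box.
Web: 1.2 × 19, A = 22.8 cm², y = 9.5 cm, Ī = 685.9 cm⁴.
Top flange (beyond web): 5.8 × 1.4, A = 8.12 cm², y = 18.3 cm, Ī = 1.32627 cm⁴.
Bottom flange (beyond web): 5.8 × 1.4, A = 8.12 cm², y = 0.7 cm, Ī = 1.32627 cm⁴.
Centroid: ȳ = ΣA·y / ΣA = 9.5 cm.
Transfer each piece to the centroidal x-axis using Ī + A·d² with d = y − 9.5:
  web: d = 0 cm → contributes +685.9 cm⁴
  top flange (beyond web): d = 8.8 cm → contributes +630.139 cm⁴
  bottom flange (beyond web): d = -8.8 cm → contributes +630.139 cm⁴
Total I = 1946.18 cm⁴.

I_x ≈ 1946 cm⁴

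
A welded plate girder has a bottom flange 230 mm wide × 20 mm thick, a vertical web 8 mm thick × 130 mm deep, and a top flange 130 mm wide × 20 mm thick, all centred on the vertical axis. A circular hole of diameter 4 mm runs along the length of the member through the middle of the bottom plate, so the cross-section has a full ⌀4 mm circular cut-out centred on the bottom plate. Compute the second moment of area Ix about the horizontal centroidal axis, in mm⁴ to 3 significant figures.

Ix ≈ 3.94 × 10⁷ mm⁴

Treat the section as a set of non-overlapping primitives; coordinates are from the bounding-box lower-left.
Bottom plate: 230 × 20, A = 4 600 mm², y = 10 mm, Ī = 153 333 mm⁴.
Web plate: 8 × 130, A = 1 040 mm², y = 85 mm, Ī = 1 464 667 mm⁴.
Top plate: 130 × 20, A = 2 600 mm², y = 160 mm, Ī = 86 667 mm⁴.
Hole (subtracted): ⌀4, A = 12.566 mm², y = 10 mm, Ī = 12.566 mm⁴.
Centroid: ȳ = ΣA·y / ΣA = 66.883 mm.
Transfer each piece to the horizontal centroidal axis using Ī + A·d² with d = y − 66.883:
  bottom plate: d = -56.883 mm → contributes +15 037 371 mm⁴
  web plate: d = 18.117 mm → contributes +1 806 026 mm⁴
  top plate: d = 93.117 mm → contributes +22 630 749 mm⁴
  hole: d = -56.883 mm → contributes −40 673 mm⁴
Total I = 39 433 473 mm⁴.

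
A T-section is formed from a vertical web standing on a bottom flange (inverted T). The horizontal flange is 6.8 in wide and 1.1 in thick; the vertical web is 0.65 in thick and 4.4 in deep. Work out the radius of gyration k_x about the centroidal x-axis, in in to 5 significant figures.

Split into non-overlapping primitives; take the origin at the lower-left of the bounding box.
Flange: 6.8 × 1.1, A = 7.48 in², y = 0.55 in, Ī = 0.7542333 in⁴.
Web: 0.65 × 4.4, A = 2.86 in², y = 3.3 in, Ī = 4.614133 in⁴.
Centroid: ȳ = ΣA·y / ΣA = 1.310638 in.
Transfer each piece to the centroidal x-axis using Ī + A·d² with d = y − 1.310638:
  flange: d = -0.7606383 in → contributes +5.081942 in⁴
  web: d = 1.989362 in → contributes +15.93275 in⁴
Total I = 21.0147 in⁴.
Radius of gyration: k = √(I/A) = √(21.0147 / 10.34) = 1.425612 in.

k_x ≈ 1.4256 in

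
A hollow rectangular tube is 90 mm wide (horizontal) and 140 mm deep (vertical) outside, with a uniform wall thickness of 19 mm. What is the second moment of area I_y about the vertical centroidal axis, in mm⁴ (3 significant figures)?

I_y ≈ 7.31 × 10⁶ mm⁴

Break the section into simple shapes (no overlaps), measuring from the bottom-left corner of the bounding box.
Outer rectangle: 90 × 140, A = 12 600 mm², x = 45 mm, Ī = 8 505 000 mm⁴.
Inner void (subtracted): 52 × 102, A = 5 304 mm², x = 45 mm, Ī = 1 195 168 mm⁴.
By symmetry the centroid is at mid-width, x̄ = 45 mm.
All pieces are centred on the vertical centroidal axis, so I = ΣĪ (holes subtracted) = 7 309 832 mm⁴.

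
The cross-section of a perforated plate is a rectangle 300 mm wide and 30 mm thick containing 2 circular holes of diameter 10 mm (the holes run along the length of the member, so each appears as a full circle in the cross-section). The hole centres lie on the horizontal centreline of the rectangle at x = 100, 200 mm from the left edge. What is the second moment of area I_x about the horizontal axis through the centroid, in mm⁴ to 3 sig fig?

I_x ≈ 6.74 × 10⁵ mm⁴

Treat the section as a set of non-overlapping primitives; coordinates are from the bounding-box lower-left.
Plate: 300 × 30, A = 9 000 mm², y = 15 mm, Ī = 675 000 mm⁴.
Hole 1 (subtracted): ⌀10, A = 78.54 mm², y = 15 mm, Ī = 490.87 mm⁴.
Hole 2 (subtracted): ⌀10, A = 78.54 mm², y = 15 mm, Ī = 490.87 mm⁴.
By symmetry the centroid is at mid-height, ȳ = 15 mm.
All pieces are centred on the horizontal axis through the centroid, so I = ΣĪ (holes subtracted) = 674 018 mm⁴.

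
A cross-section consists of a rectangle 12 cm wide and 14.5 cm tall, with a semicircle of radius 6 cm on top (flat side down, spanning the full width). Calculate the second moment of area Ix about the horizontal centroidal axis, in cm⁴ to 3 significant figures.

Treat the section as a set of non-overlapping primitives; coordinates are from the bounding-box lower-left.
Rectangular body: 12 × 14.5, A = 174 cm², y = 7.25 cm, Ī = 3048.6 cm⁴.
Semicircular cap: semicircle r = 6, A = 56.549 cm², y = 17.046 cm, Ī = 142.25 cm⁴.
Centroid: ȳ = ΣA·y / ΣA = 9.6529 cm.
Transfer each piece to the horizontal centroidal axis using Ī + A·d² with d = y − 9.6529:
  rectangular body: d = -2.4029 cm → contributes +4053.3 cm⁴
  semicircular cap: d = 7.3936 cm → contributes +3233.5 cm⁴
Total I = 7286.8 cm⁴.

Ix ≈ 7290 cm⁴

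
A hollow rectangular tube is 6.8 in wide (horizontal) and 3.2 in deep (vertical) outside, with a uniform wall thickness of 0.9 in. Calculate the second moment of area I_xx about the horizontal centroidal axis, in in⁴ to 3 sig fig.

Treat the section as a set of non-overlapping primitives; coordinates are from the bounding-box lower-left.
Outer rectangle: 6.8 × 3.2, A = 21.76 in², y = 1.6 in, Ī = 18.569 in⁴.
Inner void (subtracted): 5 × 1.4, A = 7 in², y = 1.6 in, Ī = 1.1433 in⁴.
By symmetry the centroid is at mid-height, ȳ = 1.6 in.
All pieces are centred on the horizontal centroidal axis, so I = ΣĪ (holes subtracted) = 17.425 in⁴.

I_xx ≈ 17.4 in⁴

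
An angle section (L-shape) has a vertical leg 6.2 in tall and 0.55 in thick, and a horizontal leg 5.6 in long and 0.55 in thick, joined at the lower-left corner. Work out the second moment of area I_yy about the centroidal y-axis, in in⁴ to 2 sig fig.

Split into non-overlapping primitives; take the origin at the lower-left of the bounding box.
Vertical leg: 0.55 × 6.2, A = 3.41 in², x = 0.275 in, Ī = 0.08596 in⁴.
Horizontal leg (remainder): 5.05 × 0.55, A = 2.778 in², x = 3.075 in, Ī = 5.903 in⁴.
Centroid: x̄ = ΣA·x / ΣA = 1.532 in.
Transfer each piece to the centroidal y-axis using Ī + A·d² with d = x − 1.532:
  vertical leg: d = -1.257 in → contributes +5.473 in⁴
  horizontal leg (remainder): d = 1.543 in → contributes +12.52 in⁴
Total I = 17.99 in⁴.

I_yy ≈ 18 in⁴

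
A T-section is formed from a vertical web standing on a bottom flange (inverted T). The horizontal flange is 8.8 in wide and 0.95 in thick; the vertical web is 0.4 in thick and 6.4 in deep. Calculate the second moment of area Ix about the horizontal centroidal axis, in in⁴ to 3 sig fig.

Split into non-overlapping primitives; take the origin at the lower-left of the bounding box.
Flange: 8.8 × 0.95, A = 8.36 in², y = 0.475 in, Ī = 0.62874 in⁴.
Web: 0.4 × 6.4, A = 2.56 in², y = 4.15 in, Ī = 8.7381 in⁴.
Centroid: ȳ = ΣA·y / ΣA = 1.3365 in.
Transfer each piece to the horizontal centroidal axis using Ī + A·d² with d = y − 1.3365:
  flange: d = -0.86154 in → contributes +6.8339 in⁴
  web: d = 2.8135 in → contributes +29.002 in⁴
Total I = 35.836 in⁴.

Ix ≈ 35.8 in⁴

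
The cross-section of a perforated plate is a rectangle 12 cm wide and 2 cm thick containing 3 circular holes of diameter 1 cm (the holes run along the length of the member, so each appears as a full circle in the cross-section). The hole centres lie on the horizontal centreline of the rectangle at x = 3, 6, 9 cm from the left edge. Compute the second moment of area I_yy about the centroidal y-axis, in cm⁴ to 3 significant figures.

Split into non-overlapping primitives; take the origin at the lower-left of the bounding box.
Plate: 12 × 2, A = 24 cm², x = 6 cm, Ī = 288 cm⁴.
Hole 1 (subtracted): ⌀1, A = 0.7854 cm², x = 3 cm, Ī = 0.049087 cm⁴.
Hole 2 (subtracted): ⌀1, A = 0.7854 cm², x = 6 cm, Ī = 0.049087 cm⁴.
Hole 3 (subtracted): ⌀1, A = 0.7854 cm², x = 9 cm, Ī = 0.049087 cm⁴.
By symmetry the centroid is at mid-width, x̄ = 6 cm.
Transfer each piece to the centroidal y-axis using Ī + A·d² with d = x − 6:
  plate: d = 0 cm → contributes +288 cm⁴
  hole 1: d = -3 cm → contributes −7.1177 cm⁴
  hole 2: d = 0 cm → contributes −0.049087 cm⁴
  hole 3: d = 3 cm → contributes −7.1177 cm⁴
Total I = 273.72 cm⁴.

I_yy ≈ 274 cm⁴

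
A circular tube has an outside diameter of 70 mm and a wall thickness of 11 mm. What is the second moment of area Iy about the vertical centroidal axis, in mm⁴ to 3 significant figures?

Split into non-overlapping primitives; take the origin at the lower-left of the bounding box.
Outer circle: ⌀70, A = 3848.5 mm², x = 35 mm, Ī = 1 178 588 mm⁴.
Bore (subtracted): ⌀48, A = 1809.6 mm², x = 35 mm, Ī = 260 576 mm⁴.
By symmetry the centroid is at mid-width, x̄ = 35 mm.
All pieces are centred on the vertical centroidal axis, so I = ΣĪ (holes subtracted) = 918 012 mm⁴.

Iy ≈ 9.18 × 10⁵ mm⁴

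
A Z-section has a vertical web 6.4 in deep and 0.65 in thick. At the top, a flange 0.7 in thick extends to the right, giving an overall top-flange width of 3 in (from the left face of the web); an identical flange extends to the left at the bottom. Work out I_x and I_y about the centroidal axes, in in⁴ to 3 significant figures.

Treat the section as a set of non-overlapping primitives; coordinates are from the bounding-box lower-left.
Web: 0.65 × 6.4, A = 4.16 in², y = 3.2 in, Ī = 14.199 in⁴.
Top flange (beyond web): 2.35 × 0.7, A = 1.645 in², y = 6.05 in, Ī = 0.067171 in⁴.
Bottom flange (beyond web): 2.35 × 0.7, A = 1.645 in², y = 0.35 in, Ī = 0.067171 in⁴.
Centroid: ȳ = ΣA·y / ΣA = 3.2 in.
Transfer each piece to the centroidal x-axis using Ī + A·d² with d = y − 3.2:
  web: d = 0 in → contributes +14.199 in⁴
  top flange (beyond web): d = 2.85 in → contributes +13.429 in⁴
  bottom flange (beyond web): d = -2.85 in → contributes +13.429 in⁴
Total I = 41.057 in⁴.
For the y-axis: x̄ = 2.675 in.
Repeating about the centroidal y-axis gives I_y = 9.0631 in⁴.

I_x ≈ 41.1 in⁴, I_y ≈ 9.06 in⁴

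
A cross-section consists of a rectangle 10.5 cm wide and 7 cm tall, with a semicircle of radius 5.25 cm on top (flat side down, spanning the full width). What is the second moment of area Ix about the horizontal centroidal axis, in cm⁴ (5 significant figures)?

Ix ≈ 1277.5 cm⁴

Break the section into simple shapes (no overlaps), measuring from the bottom-left corner of the bounding box.
Rectangular body: 10.5 × 7, A = 73.5 cm², y = 3.5 cm, Ī = 300.125 cm⁴.
Semicircular cap: semicircle r = 5.25, A = 43.29507 cm², y = 9.228169 cm, Ī = 83.38142 cm⁴.
Centroid: ȳ = ΣA·y / ΣA = 5.62339 cm.
Transfer each piece to the horizontal centroidal axis using Ī + A·d² with d = y − 5.62339:
  rectangular body: d = -2.12339 cm → contributes +631.5207 cm⁴
  semicircular cap: d = 3.604779 cm → contributes +645.9763 cm⁴
Total I = 1277.497 cm⁴.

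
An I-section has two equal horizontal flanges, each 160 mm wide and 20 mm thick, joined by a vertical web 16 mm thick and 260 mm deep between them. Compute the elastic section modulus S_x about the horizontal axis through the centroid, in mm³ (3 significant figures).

S_x ≈ 9.94 × 10⁵ mm³

Decompose the section into non-overlapping parts with the origin at the bottom-left of its bounding rectangle.
Bottom flange: 160 × 20, A = 3 200 mm², y = 10 mm, Ī = 106 667 mm⁴.
Web: 16 × 260, A = 4 160 mm², y = 150 mm, Ī = 23 434 667 mm⁴.
Top flange: 160 × 20, A = 3 200 mm², y = 290 mm, Ī = 106 667 mm⁴.
By symmetry the centroid is at mid-height, ȳ = 150 mm.
Transfer each piece to the horizontal axis through the centroid using Ī + A·d² with d = y − 150:
  bottom flange: d = -140 mm → contributes +62 826 667 mm⁴
  web: d = 0 mm → contributes +23 434 667 mm⁴
  top flange: d = 140 mm → contributes +62 826 667 mm⁴
Total I = 149 088 000 mm⁴.
Extreme fibre distance c = 150 mm; S = I/c = 993 920 mm³.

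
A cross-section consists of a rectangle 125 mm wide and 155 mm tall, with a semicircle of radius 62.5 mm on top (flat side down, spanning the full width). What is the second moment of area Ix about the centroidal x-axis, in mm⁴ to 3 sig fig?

Treat the section as a set of non-overlapping primitives; coordinates are from the bounding-box lower-left.
Rectangular body: 125 × 155, A = 19 375 mm², y = 77.5 mm, Ī = 38 790 365 mm⁴.
Semicircular cap: semicircle r = 62.5, A = 6135.9 mm², y = 181.53 mm, Ī = 1 674 758 mm⁴.
Centroid: ȳ = ΣA·y / ΣA = 102.52 mm.
Transfer each piece to the centroidal x-axis using Ī + A·d² with d = y − 102.52:
  rectangular body: d = -25.02 mm → contributes +50 919 547 mm⁴
  semicircular cap: d = 79.005 mm → contributes +39 974 277 mm⁴
Total I = 90 893 823 mm⁴.

Ix ≈ 9.09 × 10⁷ mm⁴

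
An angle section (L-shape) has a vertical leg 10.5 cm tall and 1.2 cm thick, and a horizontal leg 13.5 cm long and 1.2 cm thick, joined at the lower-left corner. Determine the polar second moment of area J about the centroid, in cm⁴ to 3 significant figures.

Break the section into simple shapes (no overlaps), measuring from the bottom-left corner of the bounding box.
Vertical leg: 1.2 × 10.5, A = 12.6 cm², y = 5.25 cm, Ī = 115.76 cm⁴.
Horizontal leg (remainder): 12.3 × 1.2, A = 14.76 cm², y = 0.6 cm, Ī = 1.7712 cm⁴.
Centroid: ȳ = ΣA·y / ΣA = 2.7414 cm.
Transfer each piece to the centroidal x-axis using Ī + A·d² with d = y − 2.7414:
  vertical leg: d = 2.5086 cm → contributes +195.05 cm⁴
  horizontal leg (remainder): d = -2.1414 cm → contributes +69.458 cm⁴
Total I = 264.51 cm⁴.
For the y-axis: x̄ = 4.2414 cm.
Repeating about the centroidal y-axis gives I_y = 497.3 cm⁴.
Polar second moment: J = I_x + I_y = 761.81 cm⁴.

J ≈ 762 cm⁴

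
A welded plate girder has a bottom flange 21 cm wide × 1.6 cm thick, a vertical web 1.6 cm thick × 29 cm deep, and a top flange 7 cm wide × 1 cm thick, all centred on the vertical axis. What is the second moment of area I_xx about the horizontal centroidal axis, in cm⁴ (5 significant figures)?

I_xx ≈ 1.0777 × 10⁴ cm⁴

Treat the section as a set of non-overlapping primitives; coordinates are from the bounding-box lower-left.
Bottom plate: 21 × 1.6, A = 33.6 cm², y = 0.8 cm, Ī = 7.168 cm⁴.
Web plate: 1.6 × 29, A = 46.4 cm², y = 16.1 cm, Ī = 3251.867 cm⁴.
Top plate: 7 × 1, A = 7 cm², y = 31.1 cm, Ī = 0.5833333 cm⁴.
Centroid: ȳ = ΣA·y / ΣA = 11.39793 cm.
Transfer each piece to the horizontal centroidal axis using Ī + A·d² with d = y − 11.39793:
  bottom plate: d = -10.59793 cm → contributes +3780.99 cm⁴
  web plate: d = 4.702069 cm → contributes +4277.745 cm⁴
  top plate: d = 19.70207 cm → contributes +2717.784 cm⁴
Total I = 10776.52 cm⁴.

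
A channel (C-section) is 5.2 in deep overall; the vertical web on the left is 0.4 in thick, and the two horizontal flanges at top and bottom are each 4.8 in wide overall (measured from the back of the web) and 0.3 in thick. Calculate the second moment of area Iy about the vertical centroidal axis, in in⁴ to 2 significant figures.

Iy ≈ 11 in⁴

Split into non-overlapping primitives; take the origin at the lower-left of the bounding box.
Web: 0.4 × 5.2, A = 2.08 in², x = 0.2 in, Ī = 0.02773 in⁴.
Top flange (beyond web): 4.4 × 0.3, A = 1.32 in², x = 2.6 in, Ī = 2.13 in⁴.
Bottom flange (beyond web): 4.4 × 0.3, A = 1.32 in², x = 2.6 in, Ī = 2.13 in⁴.
Centroid: x̄ = ΣA·x / ΣA = 1.542 in.
Transfer each piece to the vertical centroidal axis using Ī + A·d² with d = x − 1.542:
  web: d = -1.342 in → contributes +3.776 in⁴
  top flange (beyond web): d = 1.058 in → contributes +3.606 in⁴
  bottom flange (beyond web): d = 1.058 in → contributes +3.606 in⁴
Total I = 10.99 in⁴.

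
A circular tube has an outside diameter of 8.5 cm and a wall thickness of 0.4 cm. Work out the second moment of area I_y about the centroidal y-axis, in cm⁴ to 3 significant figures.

Treat the section as a set of non-overlapping primitives; coordinates are from the bounding-box lower-left.
Outer circle: ⌀8.5, A = 56.745 cm², x = 4.25 cm, Ī = 256.24 cm⁴.
Bore (subtracted): ⌀7.7, A = 46.566 cm², x = 4.25 cm, Ī = 172.56 cm⁴.
By symmetry the centroid is at mid-width, x̄ = 4.25 cm.
All pieces are centred on the centroidal y-axis, so I = ΣĪ (holes subtracted) = 83.682 cm⁴.

I_y ≈ 83.7 cm⁴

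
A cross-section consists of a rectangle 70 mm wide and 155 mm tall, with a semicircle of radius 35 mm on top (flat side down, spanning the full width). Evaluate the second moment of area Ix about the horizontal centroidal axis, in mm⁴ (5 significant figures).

Decompose the section into non-overlapping parts with the origin at the bottom-left of its bounding rectangle.
Rectangular body: 70 × 155, A = 10 850 mm², y = 77.5 mm, Ī = 21 722 604 mm⁴.
Semicircular cap: semicircle r = 35, A = 1924.226 mm², y = 169.8545 mm, Ī = 164 704 mm⁴.
Centroid: ȳ = ΣA·y / ΣA = 91.41167 mm.
Transfer each piece to the horizontal centroidal axis using Ī + A·d² with d = y − 91.41167:
  rectangular body: d = -13.91167 mm → contributes +23 822 454 mm⁴
  semicircular cap: d = 78.44279 mm → contributes +12 004 986 mm⁴
Total I = 35 827 440 mm⁴.

Ix ≈ 3.5827 × 10⁷ mm⁴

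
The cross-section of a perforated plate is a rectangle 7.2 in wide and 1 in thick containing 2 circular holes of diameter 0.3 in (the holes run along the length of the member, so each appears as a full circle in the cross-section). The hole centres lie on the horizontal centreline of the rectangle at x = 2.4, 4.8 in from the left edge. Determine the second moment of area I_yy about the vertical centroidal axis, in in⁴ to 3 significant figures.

I_yy ≈ 30.9 in⁴

Break the section into simple shapes (no overlaps), measuring from the bottom-left corner of the bounding box.
Plate: 7.2 × 1, A = 7.2 in², x = 3.6 in, Ī = 31.104 in⁴.
Hole 1 (subtracted): ⌀0.3, A = 0.070686 in², x = 2.4 in, Ī = 0.00039761 in⁴.
Hole 2 (subtracted): ⌀0.3, A = 0.070686 in², x = 4.8 in, Ī = 0.00039761 in⁴.
By symmetry the centroid is at mid-width, x̄ = 3.6 in.
Transfer each piece to the vertical centroidal axis using Ī + A·d² with d = x − 3.6:
  plate: d = 0 in → contributes +31.104 in⁴
  hole 1: d = -1.2 in → contributes −0.10219 in⁴
  hole 2: d = 1.2 in → contributes −0.10219 in⁴
Total I = 30.9 in⁴.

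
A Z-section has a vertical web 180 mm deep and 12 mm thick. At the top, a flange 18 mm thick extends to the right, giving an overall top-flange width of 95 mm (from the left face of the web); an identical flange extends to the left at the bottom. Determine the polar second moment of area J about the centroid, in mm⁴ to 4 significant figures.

J ≈ 3.400 × 10⁷ mm⁴

Treat the section as a set of non-overlapping primitives; coordinates are from the bounding-box lower-left.
Web: 12 × 180, A = 2 160 mm², y = 90 mm, Ī = 5 832 000 mm⁴.
Top flange (beyond web): 83 × 18, A = 1 494 mm², y = 171 mm, Ī = 40 338 mm⁴.
Bottom flange (beyond web): 83 × 18, A = 1 494 mm², y = 9 mm, Ī = 40 338 mm⁴.
Centroid: ȳ = ΣA·y / ΣA = 90 mm.
Transfer each piece to the centroidal x-axis using Ī + A·d² with d = y − 90:
  web: d = 0 mm → contributes +5 832 000 mm⁴
  top flange (beyond web): d = 81 mm → contributes +9 842 472 mm⁴
  bottom flange (beyond web): d = -81 mm → contributes +9 842 472 mm⁴
Total I = 25 516 944 mm⁴.
For the y-axis: x̄ = 89 mm.
Repeating about the centroidal y-axis gives I_y = 8 482 956 mm⁴.
Polar second moment: J = I_x + I_y = 33 999 900 mm⁴.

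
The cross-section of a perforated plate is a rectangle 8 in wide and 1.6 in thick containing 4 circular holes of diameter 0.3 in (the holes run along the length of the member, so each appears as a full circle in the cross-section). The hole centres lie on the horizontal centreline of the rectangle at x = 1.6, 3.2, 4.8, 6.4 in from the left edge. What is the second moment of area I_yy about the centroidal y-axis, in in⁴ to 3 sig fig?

I_yy ≈ 67.4 in⁴

Treat the section as a set of non-overlapping primitives; coordinates are from the bounding-box lower-left.
Plate: 8 × 1.6, A = 12.8 in², x = 4 in, Ī = 68.267 in⁴.
Hole 1 (subtracted): ⌀0.3, A = 0.070686 in², x = 1.6 in, Ī = 0.00039761 in⁴.
Hole 2 (subtracted): ⌀0.3, A = 0.070686 in², x = 3.2 in, Ī = 0.00039761 in⁴.
Hole 3 (subtracted): ⌀0.3, A = 0.070686 in², x = 4.8 in, Ī = 0.00039761 in⁴.
Hole 4 (subtracted): ⌀0.3, A = 0.070686 in², x = 6.4 in, Ī = 0.00039761 in⁴.
By symmetry the centroid is at mid-width, x̄ = 4 in.
Transfer each piece to the centroidal y-axis using Ī + A·d² with d = x − 4:
  plate: d = 0 in → contributes +68.267 in⁴
  hole 1: d = -2.4 in → contributes −0.40755 in⁴
  hole 2: d = -0.8 in → contributes −0.045637 in⁴
  hole 3: d = 0.8 in → contributes −0.045637 in⁴
  hole 4: d = 2.4 in → contributes −0.40755 in⁴
Total I = 67.36 in⁴.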